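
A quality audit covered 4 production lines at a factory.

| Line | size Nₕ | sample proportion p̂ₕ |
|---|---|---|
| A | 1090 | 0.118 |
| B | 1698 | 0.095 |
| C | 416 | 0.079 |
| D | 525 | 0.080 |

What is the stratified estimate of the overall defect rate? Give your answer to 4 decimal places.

Wₕ = Nₕ/N with N = 3729: 0.2923, 0.4553, 0.1116, 0.1408.
p̂_st = 0.2923·0.118 + 0.4553·0.095 + 0.1116·0.079 + 0.1408·0.080 ≈ 0.097826... → 0.0978.

0.0978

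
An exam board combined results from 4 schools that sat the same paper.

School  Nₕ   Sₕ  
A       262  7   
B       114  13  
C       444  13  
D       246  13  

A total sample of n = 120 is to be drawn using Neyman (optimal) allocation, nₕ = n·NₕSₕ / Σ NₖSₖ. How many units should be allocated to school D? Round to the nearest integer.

31

Σ NₕSₕ = 262·7 + 114·13 + 444·13 + 246·13 = 12286.
Share for D: 3198/12286 = 0.26030.
n_D = 120 × 0.26030 = 31.236... → 31.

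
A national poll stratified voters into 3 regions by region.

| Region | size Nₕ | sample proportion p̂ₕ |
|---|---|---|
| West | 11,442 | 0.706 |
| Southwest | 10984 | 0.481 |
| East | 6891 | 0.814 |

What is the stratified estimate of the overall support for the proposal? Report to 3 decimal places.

0.647

Wₕ = Nₕ/N with N = 29317: 0.3903, 0.3747, 0.2351.
p̂_st = 0.3903·0.706 + 0.3747·0.481 + 0.2351·0.814 ≈ 0.64709... → 0.647.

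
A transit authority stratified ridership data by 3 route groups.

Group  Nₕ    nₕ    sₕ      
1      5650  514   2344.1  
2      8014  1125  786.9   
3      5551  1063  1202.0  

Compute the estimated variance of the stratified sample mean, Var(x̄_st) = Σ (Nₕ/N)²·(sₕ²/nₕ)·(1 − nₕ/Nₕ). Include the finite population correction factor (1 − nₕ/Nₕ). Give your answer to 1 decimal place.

N = 19215; Wₕ = Nₕ/N.
group 1: (5650/19215)²·2344.1²/514·(1 − 514/5650) = 840.1984
group 2: (8014/19215)²·786.9²/1125·(1 − 1125/8014) = 82.3022
group 3: (5551/19215)²·1202.0²/1063·(1 − 1063/5551) = 91.7105
Sum = 1014.2110 → 1014.2.

1014.2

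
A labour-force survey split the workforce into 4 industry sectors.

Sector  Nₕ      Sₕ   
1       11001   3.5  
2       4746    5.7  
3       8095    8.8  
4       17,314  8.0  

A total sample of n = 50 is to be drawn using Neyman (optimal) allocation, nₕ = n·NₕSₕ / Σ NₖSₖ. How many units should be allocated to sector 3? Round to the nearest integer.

Σ NₕSₕ = 11001·3.5 + 4746·5.7 + 8095·8.8 + 17314·8.0 = 275303.7.
Share for 3: 71236/275303.7 = 0.25875.
n_3 = 50 × 0.25875 = 12.938... → 13.

13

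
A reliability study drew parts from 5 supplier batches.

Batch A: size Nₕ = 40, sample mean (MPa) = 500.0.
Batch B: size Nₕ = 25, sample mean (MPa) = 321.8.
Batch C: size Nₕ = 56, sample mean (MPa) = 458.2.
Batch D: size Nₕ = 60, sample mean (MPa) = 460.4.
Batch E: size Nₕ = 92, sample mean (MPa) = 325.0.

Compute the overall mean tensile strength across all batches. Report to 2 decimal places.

N = 40 + 25 + 56 + 60 + 92 = 273.
Weight each subgroup mean by Nₕ/N and sum.
Σ Nₕx̄ₕ = 40·500.0 + 25·321.8 + 56·458.2 + 60·460.4 + 92·325.0 = 20000 + 8045 + 25659.2 + 27624 + 29900 = 111228.2.
Divide by N: 111228.2 / 273 = 407.4293... → 407.43.

407.43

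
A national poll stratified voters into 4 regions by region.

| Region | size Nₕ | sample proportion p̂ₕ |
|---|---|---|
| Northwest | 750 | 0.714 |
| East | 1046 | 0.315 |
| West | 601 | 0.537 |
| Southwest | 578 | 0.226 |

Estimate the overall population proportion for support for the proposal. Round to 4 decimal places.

0.4431

N = 750 + 1046 + 601 + 578 = 2975.
Overall proportion = Σ (Nₕ/N)·p̂ₕ.
Σ Nₕp̂ₕ = 535.5 + 329.49 + 322.737 + 130.628 = 1318.355.
1318.355 / 2975 = 0.443145... → 0.4431.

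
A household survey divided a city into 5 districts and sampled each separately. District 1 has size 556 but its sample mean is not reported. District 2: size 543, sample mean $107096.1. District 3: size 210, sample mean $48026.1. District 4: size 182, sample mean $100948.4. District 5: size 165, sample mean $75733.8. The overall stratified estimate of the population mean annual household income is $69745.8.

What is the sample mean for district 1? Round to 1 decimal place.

29481.5

N = 556 + 543 + 210 + 182 + 165 = 1656.
Overall total = μ·N = 69745.8·1656 = 115499044.8.
Subtract the known strata: 543·107096.1 + 210·48026.1 + 182·100948.4 + 165·75733.8 = 99107349.1.
Remaining total for district 1: 115499044.8 − 99107349.1 = 16391695.7.
Divide by its size: 16391695.7 / 556 = 29481.467... → 29481.5.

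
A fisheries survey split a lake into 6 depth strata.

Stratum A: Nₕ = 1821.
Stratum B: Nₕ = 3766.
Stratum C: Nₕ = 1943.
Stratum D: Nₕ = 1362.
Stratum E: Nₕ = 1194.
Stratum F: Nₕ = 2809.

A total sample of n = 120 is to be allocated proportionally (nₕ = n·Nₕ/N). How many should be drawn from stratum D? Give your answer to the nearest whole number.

13

N = 1821 + 3766 + 1943 + 1362 + 1194 + 2809 = 12895.
n_D = 120·1362/12895 = 12.675... → 13.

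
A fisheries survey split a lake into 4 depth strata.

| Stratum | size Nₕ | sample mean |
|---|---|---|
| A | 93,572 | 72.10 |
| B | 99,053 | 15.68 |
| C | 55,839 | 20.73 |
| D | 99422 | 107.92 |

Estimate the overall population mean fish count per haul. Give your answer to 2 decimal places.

58.03

N = 347886; weights Wₕ = Nₕ/N = (0.2690, 0.2847, 0.1605, 0.2858).
x̄_st = Σ Wₕ·x̄ₕ = 0.2690·72.10 + 0.2847·15.68 + 0.1605·20.73 + 0.2858·107.92 ≈ 58.0272...
→ 58.03.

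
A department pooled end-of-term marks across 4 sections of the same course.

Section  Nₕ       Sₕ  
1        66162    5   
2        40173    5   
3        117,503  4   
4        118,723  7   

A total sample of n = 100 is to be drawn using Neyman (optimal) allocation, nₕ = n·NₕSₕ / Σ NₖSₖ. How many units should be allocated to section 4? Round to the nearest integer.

45

1: NₕSₕ = 66162·5 = 330810
2: NₕSₕ = 40173·5 = 200865
3: NₕSₕ = 117503·4 = 470012
4: NₕSₕ = 118723·7 = 831061
Σ NₕSₕ = 1832748.
n_4 = 100·831061/1832748 = 45.345... → 45.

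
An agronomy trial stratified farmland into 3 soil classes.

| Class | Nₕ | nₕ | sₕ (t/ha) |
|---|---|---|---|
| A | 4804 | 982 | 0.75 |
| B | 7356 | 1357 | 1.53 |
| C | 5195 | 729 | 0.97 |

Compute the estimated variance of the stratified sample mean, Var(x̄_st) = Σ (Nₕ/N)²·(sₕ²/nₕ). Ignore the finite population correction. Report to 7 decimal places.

0.0004694

N = 17355; Wₕ = Nₕ/N.
class A: (4804/17355)²·0.75²/982 = 0.0000438902
class B: (7356/17355)²·1.53²/1357 = 0.0003099112
class C: (5195/17355)²·0.97²/729 = 0.0001156479
Sum = 0.0004694493 → 0.0004694.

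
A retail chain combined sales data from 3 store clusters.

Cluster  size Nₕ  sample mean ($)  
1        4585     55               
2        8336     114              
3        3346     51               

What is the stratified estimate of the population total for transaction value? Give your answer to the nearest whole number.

1373125

1: 4585·55 = 252175
2: 8336·114 = 950304
3: 3346·51 = 170646
τ̂ = Σ Nₕx̄ₕ = 1373125.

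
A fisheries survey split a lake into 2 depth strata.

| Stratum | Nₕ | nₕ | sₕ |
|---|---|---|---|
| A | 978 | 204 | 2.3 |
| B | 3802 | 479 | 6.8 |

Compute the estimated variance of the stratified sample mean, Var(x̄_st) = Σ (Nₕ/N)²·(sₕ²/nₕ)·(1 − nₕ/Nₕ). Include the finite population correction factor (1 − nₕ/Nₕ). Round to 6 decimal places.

0.054238

N = 4780. Term for each stratum: Wₕ²sₕ²/nₕ·(1−nₕ/Nₕ).
Var(x̄_st) = 0.000859111 + 0.053378820 = 0.054237932 → 0.054238.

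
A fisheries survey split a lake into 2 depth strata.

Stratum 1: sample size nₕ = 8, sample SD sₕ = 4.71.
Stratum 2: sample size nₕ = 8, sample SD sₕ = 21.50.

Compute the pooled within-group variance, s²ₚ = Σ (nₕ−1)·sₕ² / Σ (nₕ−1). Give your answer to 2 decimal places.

242.22

1: (8−1)·4.71² = 7·22.1841 = 155.2887
2: (8−1)·21.50² = 7·462.25 = 3235.75
Numerator = 3391.0387; denominator = Σ(nₕ−1) = 14.
s²ₚ = 3391.0387/14 = 242.2171... → 242.22.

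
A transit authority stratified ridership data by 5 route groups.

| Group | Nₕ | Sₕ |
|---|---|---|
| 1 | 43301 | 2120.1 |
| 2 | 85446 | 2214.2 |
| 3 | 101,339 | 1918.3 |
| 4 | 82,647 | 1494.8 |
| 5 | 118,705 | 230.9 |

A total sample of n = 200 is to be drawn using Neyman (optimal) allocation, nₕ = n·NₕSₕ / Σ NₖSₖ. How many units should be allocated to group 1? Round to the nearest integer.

29

Σ NₕSₕ = 43301·2120.1 + 85446·2214.2 + 101339·1918.3 + 82647·1494.8 + 118705·230.9 = 626345307.1.
Share for 1: 91802450.1/626345307.1 = 0.14657.
n_1 = 200 × 0.14657 = 29.314... → 29.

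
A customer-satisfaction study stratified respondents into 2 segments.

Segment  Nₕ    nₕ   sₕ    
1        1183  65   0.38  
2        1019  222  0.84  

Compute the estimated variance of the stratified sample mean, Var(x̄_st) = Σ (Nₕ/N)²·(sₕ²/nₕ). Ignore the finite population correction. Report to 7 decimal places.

N = 2202. Term for each stratum: Wₕ²sₕ²/nₕ.
Var(x̄_st) = 0.0006411929 + 0.0006806429 = 0.0013218358 → 0.0013218.

0.0013218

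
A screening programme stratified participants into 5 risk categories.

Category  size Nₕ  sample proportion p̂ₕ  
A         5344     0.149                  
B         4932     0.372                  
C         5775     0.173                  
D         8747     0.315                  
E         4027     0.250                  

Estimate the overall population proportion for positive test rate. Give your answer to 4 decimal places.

0.2564

Wₕ = Nₕ/N with N = 28825: 0.1854, 0.1711, 0.2003, 0.3035, 0.1397.
p̂_st = 0.1854·0.149 + 0.1711·0.372 + 0.2003·0.173 + 0.3035·0.315 + 0.1397·0.250 ≈ 0.256447... → 0.2564.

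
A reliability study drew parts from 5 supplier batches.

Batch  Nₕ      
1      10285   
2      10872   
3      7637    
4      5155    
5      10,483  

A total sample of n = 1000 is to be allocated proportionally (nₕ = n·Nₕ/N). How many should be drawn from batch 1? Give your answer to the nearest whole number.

N = 10285 + 10872 + 7637 + 5155 + 10483 = 44432.
n_1 = 1000·10285/44432 = 231.477... → 231.

231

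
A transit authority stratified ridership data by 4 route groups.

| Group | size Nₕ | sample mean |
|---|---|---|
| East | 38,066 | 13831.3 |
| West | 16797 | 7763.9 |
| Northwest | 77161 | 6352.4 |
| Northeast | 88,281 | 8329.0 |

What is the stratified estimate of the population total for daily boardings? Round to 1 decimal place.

1882362479.5

Estimate total by summing Nₕ·x̄ₕ over strata.
38066·13831.3 + 16797·7763.9 + 77161·6352.4 + 88281·8329.0 = 526502265.8 + 130410228.3 + 490157536.4 + 735292449 = 1882362479.5.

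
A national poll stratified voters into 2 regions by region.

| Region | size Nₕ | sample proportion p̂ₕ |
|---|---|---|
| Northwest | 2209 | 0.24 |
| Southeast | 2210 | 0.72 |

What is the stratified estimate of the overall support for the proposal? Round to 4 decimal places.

0.4801

N = 2209 + 2210 = 4419.
Overall proportion = Σ (Nₕ/N)·p̂ₕ.
Σ Nₕp̂ₕ = 530.16 + 1591.2 = 2121.36.
2121.36 / 4419 = 0.480054... → 0.4801.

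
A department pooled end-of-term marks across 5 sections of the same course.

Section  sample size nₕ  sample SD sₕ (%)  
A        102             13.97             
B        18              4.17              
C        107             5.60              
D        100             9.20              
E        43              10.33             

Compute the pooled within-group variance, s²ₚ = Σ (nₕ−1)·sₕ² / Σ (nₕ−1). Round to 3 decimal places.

99.157

Degrees of freedom: 101 + 17 + 106 + 99 + 42 = 365.
Σ(nₕ−1)sₕ² = 101·195.1609 + 17·17.3889 + 106·31.36 + 99·84.64 + 42·106.7089 = 36192.156.
s²ₚ = 36192.156 / 365 = 99.15659... → 99.157.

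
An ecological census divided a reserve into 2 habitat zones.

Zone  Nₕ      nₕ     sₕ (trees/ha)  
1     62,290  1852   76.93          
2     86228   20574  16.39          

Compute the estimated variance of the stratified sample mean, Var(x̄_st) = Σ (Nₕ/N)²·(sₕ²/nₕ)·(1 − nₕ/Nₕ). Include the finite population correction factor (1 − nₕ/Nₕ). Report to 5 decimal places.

N = 148518; Wₕ = Nₕ/N.
zone 1: (62290/148518)²·76.93²/1852·(1 − 1852/62290) = 0.54540701
zone 2: (86228/148518)²·16.39²/20574·(1 − 20574/86228) = 0.00335112
Sum = 0.54875813 → 0.54876.

0.54876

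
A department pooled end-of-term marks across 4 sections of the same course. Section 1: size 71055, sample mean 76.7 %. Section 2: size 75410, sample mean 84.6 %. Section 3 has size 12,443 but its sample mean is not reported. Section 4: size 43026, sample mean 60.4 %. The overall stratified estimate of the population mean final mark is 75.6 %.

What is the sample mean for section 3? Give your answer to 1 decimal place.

67.3

Σ Nₕx̄ₕ = N·μ, so 12443·x̄_3 = 201934·75.6 − (71055·76.7 + 75410·84.6 + 43026·60.4).
= 15266210.4 − 14428374.9 = 837835.5.
x̄_3 = 837835.5 / 12443 = 67.334... → 67.3.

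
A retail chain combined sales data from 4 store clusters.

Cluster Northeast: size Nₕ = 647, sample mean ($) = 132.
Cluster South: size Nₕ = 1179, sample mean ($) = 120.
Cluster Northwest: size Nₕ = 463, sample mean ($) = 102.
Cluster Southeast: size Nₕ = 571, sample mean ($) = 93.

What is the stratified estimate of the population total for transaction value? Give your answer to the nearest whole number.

Northeast: 647·132 = 85404
South: 1179·120 = 141480
Northwest: 463·102 = 47226
Southeast: 571·93 = 53103
τ̂ = Σ Nₕx̄ₕ = 327213.

327213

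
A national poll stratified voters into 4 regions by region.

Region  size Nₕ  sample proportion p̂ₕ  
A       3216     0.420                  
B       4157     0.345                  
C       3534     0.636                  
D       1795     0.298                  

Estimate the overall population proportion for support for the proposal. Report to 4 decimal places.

0.4383

N = 3216 + 4157 + 3534 + 1795 = 12702.
Overall proportion = Σ (Nₕ/N)·p̂ₕ.
Σ Nₕp̂ₕ = 1350.72 + 1434.165 + 2247.624 + 534.91 = 5567.419.
5567.419 / 12702 = 0.438310... → 0.4383.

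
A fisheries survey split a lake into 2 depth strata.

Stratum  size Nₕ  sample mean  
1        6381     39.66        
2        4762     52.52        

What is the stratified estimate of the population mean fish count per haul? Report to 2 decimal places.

45.16

x̄_st = (Σ Nₕx̄ₕ) / (Σ Nₕ) = (6381·39.66 + 4762·52.52) / 11143
= 503170.7 / 11143 = 45.1558... → 45.16.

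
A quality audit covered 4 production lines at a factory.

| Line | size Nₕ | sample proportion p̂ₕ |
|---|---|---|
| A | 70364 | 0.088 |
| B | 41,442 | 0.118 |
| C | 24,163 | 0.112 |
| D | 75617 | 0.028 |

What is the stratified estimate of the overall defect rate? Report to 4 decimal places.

0.0752

Wₕ = Nₕ/N with N = 211586: 0.3326, 0.1959, 0.1142, 0.3574.
p̂_st = 0.3326·0.088 + 0.1959·0.118 + 0.1142·0.112 + 0.3574·0.028 ≈ 0.075174... → 0.0752.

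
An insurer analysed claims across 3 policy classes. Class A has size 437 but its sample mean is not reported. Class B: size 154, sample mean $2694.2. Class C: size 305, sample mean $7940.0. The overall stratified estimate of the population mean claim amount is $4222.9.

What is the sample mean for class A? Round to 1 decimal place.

N = 437 + 154 + 305 = 896.
Overall total = μ·N = 4222.9·896 = 3783718.4.
Subtract the known strata: 154·2694.2 + 305·7940.0 = 2836606.8.
Remaining total for class A: 3783718.4 − 2836606.8 = 947111.6.
Divide by its size: 947111.6 / 437 = 2167.303... → 2167.3.

2167.3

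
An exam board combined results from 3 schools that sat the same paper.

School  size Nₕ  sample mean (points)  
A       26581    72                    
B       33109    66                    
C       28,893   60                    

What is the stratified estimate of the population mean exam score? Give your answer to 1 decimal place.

N = 26581 + 33109 + 28893 = 88583.
The stratified mean weights each stratum mean by its population share Nₕ/N.
Σ Nₕx̄ₕ = 26581·72 + 33109·66 + 28893·60 = 1913832 + 2185194 + 1733580 = 5832606.
Divide by N: 5832606 / 88583 = 65.843... → 65.8.

65.8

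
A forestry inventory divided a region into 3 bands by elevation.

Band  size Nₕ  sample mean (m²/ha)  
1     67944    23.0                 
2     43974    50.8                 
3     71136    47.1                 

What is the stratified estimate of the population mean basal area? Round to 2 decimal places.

39.04

N = 67944 + 43974 + 71136 = 183054.
Overall mean = Σ (Nₕ/N)·x̄ₕ — weight by population share, not a simple average.
Σ Nₕx̄ₕ = 67944·23.0 + 43974·50.8 + 71136·47.1 = 1562712 + 2233879.2 + 3350505.6 = 7147096.8.
Divide by N: 7147096.8 / 183054 = 39.0437... → 39.04.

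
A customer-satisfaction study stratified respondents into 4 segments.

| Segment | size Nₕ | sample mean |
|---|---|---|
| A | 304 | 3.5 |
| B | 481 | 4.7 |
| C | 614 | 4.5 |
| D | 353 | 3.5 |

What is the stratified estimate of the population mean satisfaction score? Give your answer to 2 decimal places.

4.18

N = 1752; weights Wₕ = Nₕ/N = (0.1735, 0.2745, 0.3505, 0.2015).
x̄_st = Σ Wₕ·x̄ₕ = 0.1735·3.5 + 0.2745·4.7 + 0.3505·4.5 + 0.2015·3.5 ≈ 4.1799...
→ 4.18.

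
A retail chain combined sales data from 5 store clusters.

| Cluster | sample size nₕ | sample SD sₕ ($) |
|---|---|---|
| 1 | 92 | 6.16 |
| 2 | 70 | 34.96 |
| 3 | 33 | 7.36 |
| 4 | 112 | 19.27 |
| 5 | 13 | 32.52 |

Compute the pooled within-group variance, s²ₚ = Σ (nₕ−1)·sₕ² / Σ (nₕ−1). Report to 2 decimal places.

455.32

1: (92−1)·6.16² = 91·37.9456 = 3453.0496
2: (70−1)·34.96² = 69·1222.2016 = 84331.9104
3: (33−1)·7.36² = 32·54.1696 = 1733.4272
4: (112−1)·19.27² = 111·371.3329 = 41217.9519
5: (13−1)·32.52² = 12·1057.5504 = 12690.6048
Numerator = 143426.9439; denominator = Σ(nₕ−1) = 315.
s²ₚ = 143426.9439/315 = 455.3236... → 455.32.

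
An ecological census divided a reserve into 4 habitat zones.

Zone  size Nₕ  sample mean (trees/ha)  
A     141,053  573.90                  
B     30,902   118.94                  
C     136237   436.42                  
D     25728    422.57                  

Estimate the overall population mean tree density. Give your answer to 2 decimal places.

464.05

N = 333920; weights Wₕ = Nₕ/N = (0.4224, 0.0925, 0.4080, 0.0770).
x̄_st = Σ Wₕ·x̄ₕ = 0.4224·573.90 + 0.0925·118.94 + 0.4080·436.42 + 0.0770·422.57 ≈ 464.0460...
→ 464.05.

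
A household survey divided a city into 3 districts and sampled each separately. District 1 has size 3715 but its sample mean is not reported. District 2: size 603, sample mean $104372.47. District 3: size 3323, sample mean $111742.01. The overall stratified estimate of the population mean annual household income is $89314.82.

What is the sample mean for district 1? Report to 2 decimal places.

66810.02

Σ Nₕx̄ₕ = N·μ, so 3715·x̄_1 = 7641·89314.82 − (603·104372.47 + 3323·111742.01).
= 682454539.62 − 434255298.64 = 248199240.98.
x̄_1 = 248199240.98 / 3715 = 66810.0245... → 66810.02.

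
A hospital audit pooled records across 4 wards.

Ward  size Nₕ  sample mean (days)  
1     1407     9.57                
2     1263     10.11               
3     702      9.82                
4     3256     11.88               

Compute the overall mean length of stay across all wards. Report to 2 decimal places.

10.83

N = 6628; weights Wₕ = Nₕ/N = (0.2123, 0.1906, 0.1059, 0.4912).
x̄_st = Σ Wₕ·x̄ₕ = 0.2123·9.57 + 0.1906·10.11 + 0.1059·9.82 + 0.4912·11.88 ≈ 10.8342...
→ 10.83.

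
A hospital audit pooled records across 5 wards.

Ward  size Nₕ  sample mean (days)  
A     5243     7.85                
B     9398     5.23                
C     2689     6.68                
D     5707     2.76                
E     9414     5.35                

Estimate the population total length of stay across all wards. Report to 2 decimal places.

Population total = Σ Nₕ·x̄ₕ (each stratum's size times its mean).
5243·7.85 + 9398·5.23 + 2689·6.68 + 5707·2.76 + 9414·5.35 = 41157.55 + 49151.54 + 17962.52 + 15751.32 + 50364.9 = 174387.83.

174387.83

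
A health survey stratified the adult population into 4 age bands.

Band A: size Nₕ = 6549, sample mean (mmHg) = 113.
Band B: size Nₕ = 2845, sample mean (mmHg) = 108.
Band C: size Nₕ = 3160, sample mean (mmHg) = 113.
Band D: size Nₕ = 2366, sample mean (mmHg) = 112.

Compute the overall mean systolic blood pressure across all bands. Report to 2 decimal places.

111.89

x̄_st = (Σ Nₕx̄ₕ) / (Σ Nₕ) = (6549·113 + 2845·108 + 3160·113 + 2366·112) / 14920
= 1669369 / 14920 = 111.8880... → 111.89.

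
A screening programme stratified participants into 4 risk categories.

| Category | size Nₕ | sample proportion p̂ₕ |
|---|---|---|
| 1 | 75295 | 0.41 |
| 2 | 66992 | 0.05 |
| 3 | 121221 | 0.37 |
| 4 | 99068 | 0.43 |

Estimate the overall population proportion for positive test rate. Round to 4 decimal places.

N = 75295 + 66992 + 121221 + 99068 = 362576.
Overall proportion = Σ (Nₕ/N)·p̂ₕ.
Σ Nₕp̂ₕ = 30870.95 + 3349.6 + 44851.77 + 42599.24 = 121671.56.
121671.56 / 362576 = 0.335575... → 0.3356.

0.3356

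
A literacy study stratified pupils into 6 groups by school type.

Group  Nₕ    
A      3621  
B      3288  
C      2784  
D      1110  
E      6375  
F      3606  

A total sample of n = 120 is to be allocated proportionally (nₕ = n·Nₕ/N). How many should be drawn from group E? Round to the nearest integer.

Share of group E = 6375/20784 = 0.30673.
Allocate 120 × 0.30673 = 36.807... → 37.

37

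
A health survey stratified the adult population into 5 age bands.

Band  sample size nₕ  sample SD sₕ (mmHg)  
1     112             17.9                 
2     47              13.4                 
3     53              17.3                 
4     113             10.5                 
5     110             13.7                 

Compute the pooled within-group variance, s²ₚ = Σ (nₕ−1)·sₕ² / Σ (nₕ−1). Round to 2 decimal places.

Degrees of freedom: 111 + 46 + 52 + 112 + 109 = 430.
Σ(nₕ−1)sₕ² = 111·320.41 + 46·179.56 + 52·299.29 + 112·110.25 + 109·187.69 = 92194.56.
s²ₚ = 92194.56 / 430 = 214.4060... → 214.41.

214.41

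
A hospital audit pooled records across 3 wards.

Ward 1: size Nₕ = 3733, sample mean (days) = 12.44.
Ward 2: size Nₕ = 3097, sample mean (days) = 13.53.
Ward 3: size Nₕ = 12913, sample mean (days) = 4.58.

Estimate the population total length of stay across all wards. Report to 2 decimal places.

1: 3733·12.44 = 46438.52
2: 3097·13.53 = 41902.41
3: 12913·4.58 = 59141.54
τ̂ = Σ Nₕx̄ₕ = 147482.47.

147482.47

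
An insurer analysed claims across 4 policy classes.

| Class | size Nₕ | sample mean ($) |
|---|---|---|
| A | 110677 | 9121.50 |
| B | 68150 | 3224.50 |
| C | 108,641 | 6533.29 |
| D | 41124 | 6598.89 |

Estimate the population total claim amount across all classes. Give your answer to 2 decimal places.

2210445841.75

A: 110677·9121.50 = 1009540255.5
B: 68150·3224.50 = 219749675
C: 108641·6533.29 = 709783158.89
D: 41124·6598.89 = 271372752.36
τ̂ = Σ Nₕx̄ₕ = 2210445841.75.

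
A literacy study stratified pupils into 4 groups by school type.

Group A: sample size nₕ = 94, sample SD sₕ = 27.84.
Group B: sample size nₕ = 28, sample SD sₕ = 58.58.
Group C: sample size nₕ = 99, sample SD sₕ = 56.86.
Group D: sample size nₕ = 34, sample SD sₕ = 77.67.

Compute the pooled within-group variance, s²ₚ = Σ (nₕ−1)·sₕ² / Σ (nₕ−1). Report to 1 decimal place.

2711.8

A: (94−1)·27.84² = 93·775.0656 = 72081.1008
B: (28−1)·58.58² = 27·3431.6164 = 92653.6428
C: (99−1)·56.86² = 98·3233.0596 = 316839.8408
D: (34−1)·77.67² = 33·6032.6289 = 199076.7537
Numerator = 680651.3381; denominator = Σ(nₕ−1) = 251.
s²ₚ = 680651.3381/251 = 2711.758... → 2711.8.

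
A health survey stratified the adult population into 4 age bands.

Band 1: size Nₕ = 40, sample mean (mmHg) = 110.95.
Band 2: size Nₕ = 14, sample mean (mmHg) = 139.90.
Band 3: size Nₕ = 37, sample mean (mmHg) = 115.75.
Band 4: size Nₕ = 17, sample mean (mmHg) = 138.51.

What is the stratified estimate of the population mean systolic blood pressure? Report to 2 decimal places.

120.69

N = 40 + 14 + 37 + 17 = 108.
Overall mean = Σ (Nₕ/N)·x̄ₕ — weight by population share, not a simple average.
Σ Nₕx̄ₕ = 40·110.95 + 14·139.90 + 37·115.75 + 17·138.51 = 4438 + 1958.6 + 4282.75 + 2354.67 = 13034.02.
Divide by N: 13034.02 / 108 = 120.6854... → 120.69.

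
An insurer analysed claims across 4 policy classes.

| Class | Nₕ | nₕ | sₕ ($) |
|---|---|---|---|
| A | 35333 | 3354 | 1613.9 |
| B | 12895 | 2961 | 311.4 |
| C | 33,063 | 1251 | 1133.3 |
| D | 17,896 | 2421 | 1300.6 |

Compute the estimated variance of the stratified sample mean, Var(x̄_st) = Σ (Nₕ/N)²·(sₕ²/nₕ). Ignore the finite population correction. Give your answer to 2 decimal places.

N = 99187. Term for each stratum: Wₕ²sₕ²/nₕ.
Var(x̄_st) = 98.54661 + 0.55352 + 114.07946 + 22.74548 = 235.92508 → 235.93.

235.93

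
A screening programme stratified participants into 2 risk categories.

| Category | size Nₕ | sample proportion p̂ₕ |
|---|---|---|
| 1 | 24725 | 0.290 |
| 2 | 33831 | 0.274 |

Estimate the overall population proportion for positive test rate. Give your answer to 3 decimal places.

Wₕ = Nₕ/N with N = 58556: 0.4222, 0.5778.
p̂_st = 0.4222·0.290 + 0.5778·0.274 ≈ 0.28076... → 0.281.

0.281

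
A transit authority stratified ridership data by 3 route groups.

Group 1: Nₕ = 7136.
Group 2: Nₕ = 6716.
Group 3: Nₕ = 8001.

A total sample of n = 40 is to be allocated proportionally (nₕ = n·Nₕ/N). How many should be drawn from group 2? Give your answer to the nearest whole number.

N = 7136 + 6716 + 8001 = 21853.
n_2 = 40·6716/21853 = 12.293... → 12.

12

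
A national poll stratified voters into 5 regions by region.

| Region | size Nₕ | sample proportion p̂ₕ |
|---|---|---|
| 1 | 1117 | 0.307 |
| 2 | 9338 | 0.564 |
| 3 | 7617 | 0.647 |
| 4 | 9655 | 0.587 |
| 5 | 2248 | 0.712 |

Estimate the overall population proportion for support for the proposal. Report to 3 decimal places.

0.594

N = 1117 + 9338 + 7617 + 9655 + 2248 = 29975.
Overall proportion = Σ (Nₕ/N)·p̂ₕ.
Σ Nₕp̂ₕ = 342.919 + 5266.632 + 4928.199 + 5667.485 + 1600.576 = 17805.811.
17805.811 / 29975 = 0.59402... → 0.594.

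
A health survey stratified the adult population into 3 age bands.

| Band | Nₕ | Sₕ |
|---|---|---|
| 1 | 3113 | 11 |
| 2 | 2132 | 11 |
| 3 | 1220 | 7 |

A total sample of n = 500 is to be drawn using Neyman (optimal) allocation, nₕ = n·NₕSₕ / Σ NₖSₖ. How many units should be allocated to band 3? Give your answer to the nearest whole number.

Σ NₕSₕ = 3113·11 + 2132·11 + 1220·7 = 66235.
Share for 3: 8540/66235 = 0.12893.
n_3 = 500 × 0.12893 = 64.467... → 64.

64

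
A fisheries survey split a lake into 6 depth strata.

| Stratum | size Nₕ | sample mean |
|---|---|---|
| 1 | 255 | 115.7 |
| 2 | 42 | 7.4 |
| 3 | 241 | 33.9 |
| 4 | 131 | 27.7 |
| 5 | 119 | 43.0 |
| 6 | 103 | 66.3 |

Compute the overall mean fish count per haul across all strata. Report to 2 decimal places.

N = 255 + 42 + 241 + 131 + 119 + 103 = 891.
Overall mean = Σ (Nₕ/N)·x̄ₕ — weight by population share, not a simple average.
Σ Nₕx̄ₕ = 255·115.7 + 42·7.4 + 241·33.9 + 131·27.7 + 119·43.0 + 103·66.3 = 29503.5 + 310.8 + 8169.9 + 3628.7 + 5117 + 6828.9 = 53558.8.
Divide by N: 53558.8 / 891 = 60.1109... → 60.11.

60.11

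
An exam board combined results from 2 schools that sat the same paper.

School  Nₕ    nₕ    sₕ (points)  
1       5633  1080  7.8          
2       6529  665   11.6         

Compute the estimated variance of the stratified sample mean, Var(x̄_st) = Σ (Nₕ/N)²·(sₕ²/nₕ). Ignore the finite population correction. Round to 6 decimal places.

0.070399

N = 12162. Term for each stratum: Wₕ²sₕ²/nₕ.
Var(x̄_st) = 0.012084674 + 0.058314650 = 0.070399324 → 0.070399.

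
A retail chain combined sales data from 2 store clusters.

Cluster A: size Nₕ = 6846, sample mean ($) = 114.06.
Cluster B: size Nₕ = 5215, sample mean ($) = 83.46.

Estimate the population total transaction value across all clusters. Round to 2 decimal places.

1216098.66

A: 6846·114.06 = 780854.76
B: 5215·83.46 = 435243.9
τ̂ = Σ Nₕx̄ₕ = 1216098.66.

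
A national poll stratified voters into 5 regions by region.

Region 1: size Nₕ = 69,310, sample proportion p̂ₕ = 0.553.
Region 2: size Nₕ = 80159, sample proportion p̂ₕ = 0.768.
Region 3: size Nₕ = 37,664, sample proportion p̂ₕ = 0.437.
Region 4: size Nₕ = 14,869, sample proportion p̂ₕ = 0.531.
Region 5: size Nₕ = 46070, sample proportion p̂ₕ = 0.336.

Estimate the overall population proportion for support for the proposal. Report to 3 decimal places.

Wₕ = Nₕ/N with N = 248072: 0.2794, 0.3231, 0.1518, 0.0599, 0.1857.
p̂_st = 0.2794·0.553 + 0.3231·0.768 + 0.1518·0.437 + 0.0599·0.531 + 0.1857·0.336 ≈ 0.56324... → 0.563.

0.563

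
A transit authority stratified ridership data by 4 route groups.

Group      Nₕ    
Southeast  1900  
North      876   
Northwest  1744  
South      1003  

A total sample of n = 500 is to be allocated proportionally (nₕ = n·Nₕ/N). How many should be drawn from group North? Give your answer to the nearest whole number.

79

N = 1900 + 876 + 1744 + 1003 = 5523.
n_North = 500·876/5523 = 79.305... → 79.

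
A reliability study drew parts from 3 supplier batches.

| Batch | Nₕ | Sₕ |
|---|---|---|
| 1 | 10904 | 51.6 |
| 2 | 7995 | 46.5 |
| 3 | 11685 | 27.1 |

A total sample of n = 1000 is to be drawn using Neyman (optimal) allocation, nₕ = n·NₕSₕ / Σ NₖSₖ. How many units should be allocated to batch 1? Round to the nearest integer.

450

1: NₕSₕ = 10904·51.6 = 562646.4
2: NₕSₕ = 7995·46.5 = 371767.5
3: NₕSₕ = 11685·27.1 = 316663.5
Σ NₕSₕ = 1251077.4.
n_1 = 1000·562646.4/1251077.4 = 449.729... → 450.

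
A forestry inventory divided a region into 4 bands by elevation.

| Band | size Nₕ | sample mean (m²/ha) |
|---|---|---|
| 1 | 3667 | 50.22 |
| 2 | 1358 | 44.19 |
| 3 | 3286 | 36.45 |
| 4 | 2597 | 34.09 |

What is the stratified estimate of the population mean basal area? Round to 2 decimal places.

41.48

N = 10908; weights Wₕ = Nₕ/N = (0.3362, 0.1245, 0.3012, 0.2381).
x̄_st = Σ Wₕ·x̄ₕ = 0.3362·50.22 + 0.1245·44.19 + 0.3012·36.45 + 0.2381·34.09 ≈ 41.4809...
→ 41.48.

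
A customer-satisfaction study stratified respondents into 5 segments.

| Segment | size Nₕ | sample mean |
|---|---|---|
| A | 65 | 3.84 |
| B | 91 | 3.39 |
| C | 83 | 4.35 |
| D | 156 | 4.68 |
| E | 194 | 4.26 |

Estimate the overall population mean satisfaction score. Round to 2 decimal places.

N = 589; weights Wₕ = Nₕ/N = (0.1104, 0.1545, 0.1409, 0.2649, 0.3294).
x̄_st = Σ Wₕ·x̄ₕ = 0.1104·3.84 + 0.1545·3.39 + 0.1409·4.35 + 0.2649·4.68 + 0.3294·4.26 ≈ 4.2032...
→ 4.20.

4.20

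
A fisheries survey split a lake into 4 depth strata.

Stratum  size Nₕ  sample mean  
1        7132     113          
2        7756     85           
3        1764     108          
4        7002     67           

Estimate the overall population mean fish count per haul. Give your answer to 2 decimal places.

x̄_st = (Σ Nₕx̄ₕ) / (Σ Nₕ) = (7132·113 + 7756·85 + 1764·108 + 7002·67) / 23654
= 2124822 / 23654 = 89.8293... → 89.83.

89.83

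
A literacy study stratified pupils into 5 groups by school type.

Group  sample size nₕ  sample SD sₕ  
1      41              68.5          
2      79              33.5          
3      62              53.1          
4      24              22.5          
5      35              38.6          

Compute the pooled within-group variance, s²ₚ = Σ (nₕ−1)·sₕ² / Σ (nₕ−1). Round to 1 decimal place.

2159.0

Degrees of freedom: 40 + 78 + 61 + 23 + 34 = 236.
Σ(nₕ−1)sₕ² = 40·4692.25 + 78·1122.25 + 61·2819.61 + 23·506.25 + 34·1489.96 = 509524.1.
s²ₚ = 509524.1 / 236 = 2159.000... → 2159.0.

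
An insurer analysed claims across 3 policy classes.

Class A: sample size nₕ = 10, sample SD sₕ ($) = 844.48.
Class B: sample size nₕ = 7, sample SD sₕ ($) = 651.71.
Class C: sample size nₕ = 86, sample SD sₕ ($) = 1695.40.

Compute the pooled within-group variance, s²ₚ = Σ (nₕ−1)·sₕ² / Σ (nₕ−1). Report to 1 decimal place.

Degrees of freedom: 9 + 6 + 85 = 100.
Σ(nₕ−1)sₕ² = 9·713146.4704 + 6·424725.9241 + 85·2874381.16 = 253289072.3782.
s²ₚ = 253289072.3782 / 100 = 2532890.724... → 2532890.7.

2532890.7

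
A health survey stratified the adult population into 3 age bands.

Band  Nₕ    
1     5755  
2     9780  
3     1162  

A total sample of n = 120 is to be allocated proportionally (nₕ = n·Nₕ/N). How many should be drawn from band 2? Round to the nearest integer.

Share of band 2 = 9780/16697 = 0.58573.
Allocate 120 × 0.58573 = 70.288... → 70.

70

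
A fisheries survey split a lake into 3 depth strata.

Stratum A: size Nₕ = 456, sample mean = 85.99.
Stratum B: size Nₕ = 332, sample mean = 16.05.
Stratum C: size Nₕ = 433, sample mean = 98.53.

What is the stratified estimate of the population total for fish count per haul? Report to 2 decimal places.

87203.53

Population total = Σ Nₕ·x̄ₕ (each stratum's size times its mean).
456·85.99 + 332·16.05 + 433·98.53 = 39211.44 + 5328.6 + 42663.49 = 87203.53.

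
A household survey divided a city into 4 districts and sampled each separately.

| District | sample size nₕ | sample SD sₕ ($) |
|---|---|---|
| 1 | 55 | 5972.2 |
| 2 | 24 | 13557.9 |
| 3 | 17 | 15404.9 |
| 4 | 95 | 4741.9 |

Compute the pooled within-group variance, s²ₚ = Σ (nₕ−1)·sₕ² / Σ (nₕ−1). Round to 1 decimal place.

Degrees of freedom: 54 + 23 + 16 + 94 = 187.
Σ(nₕ−1)sₕ² = 54·35667172.84 + 23·183816652.41 + 16·237310944.01 + 94·22485615.61 = 12064433310.29.
s²ₚ = 12064433310.29 / 187 = 64515686.151... → 64515686.2.

64515686.2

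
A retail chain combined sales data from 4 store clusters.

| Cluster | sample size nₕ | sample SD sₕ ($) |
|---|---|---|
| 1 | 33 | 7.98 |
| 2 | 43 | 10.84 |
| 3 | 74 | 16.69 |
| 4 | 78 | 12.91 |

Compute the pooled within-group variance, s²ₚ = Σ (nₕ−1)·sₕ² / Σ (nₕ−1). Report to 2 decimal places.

179.20

1: (33−1)·7.98² = 32·63.6804 = 2037.7728
2: (43−1)·10.84² = 42·117.5056 = 4935.2352
3: (74−1)·16.69² = 73·278.5561 = 20334.5953
4: (78−1)·12.91² = 77·166.6681 = 12833.4437
Numerator = 40141.047; denominator = Σ(nₕ−1) = 224.
s²ₚ = 40141.047/224 = 179.2011... → 179.20.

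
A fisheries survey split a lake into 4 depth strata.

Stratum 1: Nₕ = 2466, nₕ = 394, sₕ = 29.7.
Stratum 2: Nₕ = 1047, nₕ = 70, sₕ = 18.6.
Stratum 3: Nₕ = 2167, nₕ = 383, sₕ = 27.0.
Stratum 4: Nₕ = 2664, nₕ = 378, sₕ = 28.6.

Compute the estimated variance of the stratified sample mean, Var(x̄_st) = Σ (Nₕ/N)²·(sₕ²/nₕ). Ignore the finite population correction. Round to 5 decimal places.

N = 8344; Wₕ = Nₕ/N.
stratum 1: (2466/8344)²·29.7²/394 = 0.19554838
stratum 2: (1047/8344)²·18.6²/70 = 0.07781667
stratum 3: (2167/8344)²·27.0²/383 = 0.12838018
stratum 4: (2664/8344)²·28.6²/378 = 0.22057694
Sum = 0.62232218 → 0.62232.

0.62232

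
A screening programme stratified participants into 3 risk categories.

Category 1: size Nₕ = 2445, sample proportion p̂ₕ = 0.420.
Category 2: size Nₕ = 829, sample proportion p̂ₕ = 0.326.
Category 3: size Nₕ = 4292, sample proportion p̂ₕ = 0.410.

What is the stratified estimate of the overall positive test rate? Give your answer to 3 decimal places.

0.404

N = 2445 + 829 + 4292 = 7566.
Overall proportion = Σ (Nₕ/N)·p̂ₕ.
Σ Nₕp̂ₕ = 1026.9 + 270.254 + 1759.72 = 3056.874.
3056.874 / 7566 = 0.40403... → 0.404.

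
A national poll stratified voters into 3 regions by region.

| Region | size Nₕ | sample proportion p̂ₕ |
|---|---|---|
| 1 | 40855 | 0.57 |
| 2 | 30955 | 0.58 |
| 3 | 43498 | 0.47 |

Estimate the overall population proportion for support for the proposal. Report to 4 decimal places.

0.5350

N = 40855 + 30955 + 43498 = 115308.
Overall proportion = Σ (Nₕ/N)·p̂ₕ.
Σ Nₕp̂ₕ = 23287.35 + 17953.9 + 20444.06 = 61685.31.
61685.31 / 115308 = 0.534961... → 0.5350.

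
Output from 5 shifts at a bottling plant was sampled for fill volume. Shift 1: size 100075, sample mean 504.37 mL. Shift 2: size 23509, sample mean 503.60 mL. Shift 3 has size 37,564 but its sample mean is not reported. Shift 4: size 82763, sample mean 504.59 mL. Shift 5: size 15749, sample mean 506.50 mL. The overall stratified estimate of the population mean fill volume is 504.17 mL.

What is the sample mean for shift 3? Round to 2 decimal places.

502.09

N = 100075 + 23509 + 37564 + 82763 + 15749 = 259660.
Overall total = μ·N = 504.17·259660 = 130912782.2.
Subtract the known strata: 100075·504.37 + 23509·503.60 + 82763·504.59 + 15749·506.50 = 112052210.82.
Remaining total for shift 3: 130912782.2 − 112052210.82 = 18860571.38.
Divide by its size: 18860571.38 / 37564 = 502.0917... → 502.09.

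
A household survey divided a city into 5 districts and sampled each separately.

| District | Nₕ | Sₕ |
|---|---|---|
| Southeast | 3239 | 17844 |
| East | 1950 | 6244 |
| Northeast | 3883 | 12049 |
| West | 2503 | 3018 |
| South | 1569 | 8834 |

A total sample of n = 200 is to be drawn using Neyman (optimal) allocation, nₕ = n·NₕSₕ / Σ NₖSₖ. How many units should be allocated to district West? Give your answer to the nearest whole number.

Σ NₕSₕ = 3239·17844 + 1950·6244 + 3883·12049 + 2503·3018 + 1569·8834 = 138173383.
Share for West: 7554054/138173383 = 0.05467.
n_West = 200 × 0.05467 = 10.934... → 11.

11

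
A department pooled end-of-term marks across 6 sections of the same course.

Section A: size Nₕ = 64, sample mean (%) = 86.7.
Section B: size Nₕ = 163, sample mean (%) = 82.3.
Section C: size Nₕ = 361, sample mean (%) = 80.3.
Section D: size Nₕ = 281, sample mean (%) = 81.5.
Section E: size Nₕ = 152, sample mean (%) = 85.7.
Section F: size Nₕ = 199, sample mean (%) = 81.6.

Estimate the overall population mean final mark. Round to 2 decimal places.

N = 1220; weights Wₕ = Nₕ/N = (0.0525, 0.1336, 0.2959, 0.2303, 0.1246, 0.1631).
x̄_st = Σ Wₕ·x̄ₕ = 0.0525·86.7 + 0.1336·82.3 + 0.2959·80.3 + 0.2303·81.5 + 0.1246·85.7 + 0.1631·81.6 ≈ 82.0642...
→ 82.06.

82.06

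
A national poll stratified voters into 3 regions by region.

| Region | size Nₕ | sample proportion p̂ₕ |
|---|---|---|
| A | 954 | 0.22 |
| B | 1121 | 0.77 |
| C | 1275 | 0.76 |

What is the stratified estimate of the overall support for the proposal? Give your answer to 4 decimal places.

0.6096

Wₕ = Nₕ/N with N = 3350: 0.2848, 0.3346, 0.3806.
p̂_st = 0.2848·0.22 + 0.3346·0.77 + 0.3806·0.76 ≈ 0.609567... → 0.6096.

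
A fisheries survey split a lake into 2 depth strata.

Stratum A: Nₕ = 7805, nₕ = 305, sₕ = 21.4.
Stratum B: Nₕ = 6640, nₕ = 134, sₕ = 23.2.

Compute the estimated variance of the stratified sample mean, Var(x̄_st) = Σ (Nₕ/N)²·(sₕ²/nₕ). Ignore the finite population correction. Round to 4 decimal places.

1.2871

N = 14445; Wₕ = Nₕ/N.
stratum A: (7805/14445)²·21.4²/305 = 0.4383676
stratum B: (6640/14445)²·23.2²/134 = 0.8487352
Sum = 1.2871028 → 1.2871.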